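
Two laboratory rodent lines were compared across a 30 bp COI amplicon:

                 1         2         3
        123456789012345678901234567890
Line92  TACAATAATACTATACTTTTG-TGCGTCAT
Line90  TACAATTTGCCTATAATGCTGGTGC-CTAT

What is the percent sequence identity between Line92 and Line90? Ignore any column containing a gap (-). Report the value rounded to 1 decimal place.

Excluding the 2 gap columns leaves 28 comparable sites.
The sequences differ at positions 7 (A/T), 8 (A/T), 9 (T/G), 10 (A/C), 16 (C/A), 18 (T/G), 19 (T/C), 27 (T/C), 28 (C/T).
19 of the 28 comparable sites match, so the percent identity is 19/28 × 100 = 67.9%.

67.9%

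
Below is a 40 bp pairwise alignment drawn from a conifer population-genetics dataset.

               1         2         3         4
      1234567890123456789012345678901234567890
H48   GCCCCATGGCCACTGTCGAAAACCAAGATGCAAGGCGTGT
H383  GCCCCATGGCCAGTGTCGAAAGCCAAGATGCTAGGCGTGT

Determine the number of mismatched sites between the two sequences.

3

Mismatches occur at site 13 (C→G), site 22 (A→G), site 32 (A→T).
That gives 3 mismatches out of 40 aligned sites, so the Hamming distance is 3.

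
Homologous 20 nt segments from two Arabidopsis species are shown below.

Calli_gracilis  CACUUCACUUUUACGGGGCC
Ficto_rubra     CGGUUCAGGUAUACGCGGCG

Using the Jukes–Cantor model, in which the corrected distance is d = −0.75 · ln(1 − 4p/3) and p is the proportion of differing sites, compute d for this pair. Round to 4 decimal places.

0.4715

The sequences differ at positions 2 (A/G), 3 (C/G), 8 (C/G), 9 (U/G), 11 (U/A), 16 (G/C), 20 (C/G).
p = 7/20 = 0.350000.
d = −0.75 · ln(1 − (4/3)·0.350000) = −0.75 · ln(0.533333) = −0.75 · (-0.628609) = 0.4715.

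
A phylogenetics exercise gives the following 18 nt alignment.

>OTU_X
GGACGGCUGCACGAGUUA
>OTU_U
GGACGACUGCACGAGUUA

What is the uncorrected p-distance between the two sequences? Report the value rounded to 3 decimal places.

Differing sites — 6:G/A.
There are 1 differences over 18 sites, so p = 1/18 = 0.056.

0.056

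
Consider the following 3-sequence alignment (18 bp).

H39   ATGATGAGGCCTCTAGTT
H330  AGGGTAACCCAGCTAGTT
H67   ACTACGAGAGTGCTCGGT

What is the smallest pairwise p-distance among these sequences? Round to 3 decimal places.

0.389

Pairwise Hamming distances:
  H39 vs H330: 7
  H39 vs H67: 9
  H330 vs H67: 11
The smallest is 7 mismatches, between H39 and H330; p = 7/18 = 0.389.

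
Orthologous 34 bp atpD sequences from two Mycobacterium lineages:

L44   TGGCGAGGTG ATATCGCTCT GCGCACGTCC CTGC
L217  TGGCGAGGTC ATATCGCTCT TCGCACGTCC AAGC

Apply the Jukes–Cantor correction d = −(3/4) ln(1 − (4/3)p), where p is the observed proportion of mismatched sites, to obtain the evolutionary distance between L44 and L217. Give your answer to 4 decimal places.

0.1280

The sequences differ at positions 10 (G/C), 21 (G/T), 31 (C/A), 32 (T/A).
p = 4/34 = 0.117647.
d = −0.75 · ln(1 − (4/3)·0.117647) = −0.75 · ln(0.843137) = −0.75 · (-0.170626) = 0.1280.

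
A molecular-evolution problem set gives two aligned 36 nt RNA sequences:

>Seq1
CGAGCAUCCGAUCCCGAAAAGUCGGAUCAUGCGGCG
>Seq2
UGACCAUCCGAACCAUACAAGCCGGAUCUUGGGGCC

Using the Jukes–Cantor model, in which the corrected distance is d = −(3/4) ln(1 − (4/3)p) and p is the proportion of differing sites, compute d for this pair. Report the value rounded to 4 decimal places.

0.3470

Differing sites — 1:C/U; 4:G/C; 12:U/A; 15:C/A; 16:G/U; 18:A/C; 22:U/C; 29:A/U; 32:C/G; 36:G/C.
p = 10/36 = 0.277778.
d = −0.75 · ln(1 − (4/3)·0.277778) = −0.75 · ln(0.629629) = −0.75 · (-0.462625) = 0.3470.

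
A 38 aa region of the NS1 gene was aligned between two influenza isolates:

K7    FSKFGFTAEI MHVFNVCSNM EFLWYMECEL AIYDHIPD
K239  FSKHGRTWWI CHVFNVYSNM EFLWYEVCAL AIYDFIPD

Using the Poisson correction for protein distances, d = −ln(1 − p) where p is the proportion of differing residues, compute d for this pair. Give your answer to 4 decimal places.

Differing sites — 4:F/H; 6:F/R; 8:A/W; 9:E/W; 11:M/C; 17:C/Y; 26:M/E; 27:E/V; 29:E/A; 35:H/F.
p = 10/38 = 0.263158.
d = −ln(1 − 0.263158) = −ln(0.736842) = 0.3054.

0.3054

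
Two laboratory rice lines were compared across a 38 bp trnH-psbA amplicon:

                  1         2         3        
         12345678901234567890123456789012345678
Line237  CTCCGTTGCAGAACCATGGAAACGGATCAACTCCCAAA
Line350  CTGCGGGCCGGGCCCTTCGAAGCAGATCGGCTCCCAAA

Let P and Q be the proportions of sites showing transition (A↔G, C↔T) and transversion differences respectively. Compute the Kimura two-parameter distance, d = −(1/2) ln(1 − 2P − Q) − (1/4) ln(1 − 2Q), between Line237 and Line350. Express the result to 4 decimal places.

0.4615

Mismatches occur at site 3 (C→G, transversion), site 6 (T→G, transversion), site 7 (T→G, transversion), site 8 (G→C, transversion), site 10 (A→G, transition), site 12 (A→G, transition), site 13 (A→C, transversion), site 16 (A→T, transversion), site 18 (G→C, transversion), site 22 (A→G, transition), site 24 (G→A, transition), site 29 (A→G, transition), site 30 (A→G, transition).
Of the 13 differences, 6 transitions and 7 transversions over 38 sites: P = 6/38 = 0.157895, Q = 7/38 = 0.184211.
d = −0.5·ln(0.499999) − 0.25·ln(0.631578) = −0.5·(-0.693149) − 0.25·(-0.459534) = 0.4615.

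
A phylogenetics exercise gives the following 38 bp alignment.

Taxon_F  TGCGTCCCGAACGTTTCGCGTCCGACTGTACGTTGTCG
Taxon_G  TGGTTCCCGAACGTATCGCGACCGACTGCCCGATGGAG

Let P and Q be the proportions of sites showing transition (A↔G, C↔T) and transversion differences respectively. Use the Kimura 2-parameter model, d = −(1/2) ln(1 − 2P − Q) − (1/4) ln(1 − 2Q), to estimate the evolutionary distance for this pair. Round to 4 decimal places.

Mismatches occur at site 3 (C→G, transversion), site 4 (G→T, transversion), site 15 (T→A, transversion), site 21 (T→A, transversion), site 29 (T→C, transition), site 30 (A→C, transversion), site 33 (T→A, transversion), site 36 (T→G, transversion), site 37 (C→A, transversion).
Of the 9 differences, 1 transition and 8 transversions over 38 sites: P = 1/38 = 0.026316, Q = 8/38 = 0.210526.
d = −0.5·ln(0.736842) − 0.25·ln(0.578948) = −0.5·(-0.305382) − 0.25·(-0.546543) = 0.2893.

0.2893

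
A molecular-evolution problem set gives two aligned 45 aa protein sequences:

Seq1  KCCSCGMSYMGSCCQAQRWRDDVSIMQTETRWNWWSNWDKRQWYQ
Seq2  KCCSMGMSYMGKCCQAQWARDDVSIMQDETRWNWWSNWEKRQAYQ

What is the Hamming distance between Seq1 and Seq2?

7

Mismatches occur at site 5 (C/M), site 12 (S/K), site 18 (R/W), site 19 (W/A), site 28 (T/D), site 39 (D/E), site 43 (W/A).
That gives 7 mismatches out of 45 aligned sites, so the Hamming distance is 7.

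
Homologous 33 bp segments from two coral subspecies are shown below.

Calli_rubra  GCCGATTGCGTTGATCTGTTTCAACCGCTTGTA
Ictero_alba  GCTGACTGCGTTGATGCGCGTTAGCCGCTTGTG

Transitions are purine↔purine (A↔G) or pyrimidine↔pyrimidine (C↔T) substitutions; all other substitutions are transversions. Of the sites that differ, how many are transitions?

7

Differing sites — 3:C/T (Ti); 6:T/C (Ti); 16:C/G (Tv); 17:T/C (Ti); 19:T/C (Ti); 20:T/G (Tv); 22:C/T (Ti); 24:A/G (Ti); 33:A/G (Ti).
Of the 9 differences, 7 transitions and 2 transversions, so the answer is 7.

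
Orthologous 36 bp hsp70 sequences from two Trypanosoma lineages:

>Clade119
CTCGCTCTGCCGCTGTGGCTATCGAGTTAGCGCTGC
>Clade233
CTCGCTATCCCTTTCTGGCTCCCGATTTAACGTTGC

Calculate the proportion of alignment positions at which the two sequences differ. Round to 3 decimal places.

0.278

The sequences differ at positions 7 (C/A), 9 (G/C), 12 (G/T), 13 (C/T), 15 (G/C), 21 (A/C), 22 (T/C), 26 (G/T), 30 (G/A), 33 (C/T).
There are 10 differences over 36 sites, so p = 10/36 = 0.278.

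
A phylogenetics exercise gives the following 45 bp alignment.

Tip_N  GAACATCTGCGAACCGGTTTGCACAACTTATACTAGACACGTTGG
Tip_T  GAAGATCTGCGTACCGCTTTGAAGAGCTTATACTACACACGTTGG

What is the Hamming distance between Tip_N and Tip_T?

7

The sequences differ at positions 4 (C/G), 12 (A/T), 17 (G/C), 22 (C/A), 24 (C/G), 26 (A/G), 36 (G/C).
That gives 7 mismatches out of 45 aligned sites, so the Hamming distance is 7.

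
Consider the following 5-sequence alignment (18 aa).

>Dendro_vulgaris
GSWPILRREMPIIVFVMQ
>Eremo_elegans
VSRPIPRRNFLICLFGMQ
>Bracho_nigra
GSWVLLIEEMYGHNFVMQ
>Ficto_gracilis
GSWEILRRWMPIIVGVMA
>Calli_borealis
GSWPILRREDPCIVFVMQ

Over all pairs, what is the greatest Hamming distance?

Pairwise Hamming distances:
  Dendro_vulgaris vs Eremo_elegans: 9
  Dendro_vulgaris vs Bracho_nigra: 8
  Dendro_vulgaris vs Ficto_gracilis: 4
  Dendro_vulgaris vs Calli_borealis: 2
  Eremo_elegans vs Bracho_nigra: 14
  Eremo_elegans vs Ficto_gracilis: 12
  Eremo_elegans vs Calli_borealis: 10
  Bracho_nigra vs Ficto_gracilis: 11
  Bracho_nigra vs Calli_borealis: 9
  Ficto_gracilis vs Calli_borealis: 6
The largest is 14, between Eremo_elegans and Bracho_nigra.

14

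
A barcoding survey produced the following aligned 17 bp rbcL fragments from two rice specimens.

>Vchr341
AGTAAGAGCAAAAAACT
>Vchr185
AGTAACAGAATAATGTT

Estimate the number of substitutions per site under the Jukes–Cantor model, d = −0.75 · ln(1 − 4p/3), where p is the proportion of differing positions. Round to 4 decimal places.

0.4770

Differing sites — 6:G/C; 9:C/A; 11:A/T; 14:A/T; 15:A/G; 16:C/T.
p = 6/17 = 0.352941.
d = −0.75 · ln(1 − (4/3)·0.352941) = −0.75 · ln(0.529412) = −0.75 · (-0.635988) = 0.4770.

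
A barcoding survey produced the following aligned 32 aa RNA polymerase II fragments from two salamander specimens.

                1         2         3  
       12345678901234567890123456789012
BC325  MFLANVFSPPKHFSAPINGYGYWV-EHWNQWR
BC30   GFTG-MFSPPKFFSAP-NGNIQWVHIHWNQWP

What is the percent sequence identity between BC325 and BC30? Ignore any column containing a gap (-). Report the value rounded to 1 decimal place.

Excluding the 3 gap columns leaves 29 comparable sites.
Mismatches occur at site 1 (M→G), site 3 (L→T), site 4 (A→G), site 6 (V→M), site 12 (H→F), site 20 (Y→N), site 21 (G→I), site 22 (Y→Q), site 26 (E→I), site 32 (R→P).
19 of the 29 comparable sites match, so the percent identity is 19/29 × 100 = 65.5%.

65.5%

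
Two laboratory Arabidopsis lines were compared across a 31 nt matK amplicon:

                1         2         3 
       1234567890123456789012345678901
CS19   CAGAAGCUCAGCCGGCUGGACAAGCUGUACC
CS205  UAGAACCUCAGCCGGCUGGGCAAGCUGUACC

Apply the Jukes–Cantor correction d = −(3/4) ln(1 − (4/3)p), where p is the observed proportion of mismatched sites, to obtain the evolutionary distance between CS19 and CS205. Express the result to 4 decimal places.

0.1036

Differing sites — 1:C/U; 6:G/C; 20:A/G.
p = 3/31 = 0.096774.
d = −0.75 · ln(1 − (4/3)·0.096774) = −0.75 · ln(0.870968) = −0.75 · (-0.138150) = 0.1036.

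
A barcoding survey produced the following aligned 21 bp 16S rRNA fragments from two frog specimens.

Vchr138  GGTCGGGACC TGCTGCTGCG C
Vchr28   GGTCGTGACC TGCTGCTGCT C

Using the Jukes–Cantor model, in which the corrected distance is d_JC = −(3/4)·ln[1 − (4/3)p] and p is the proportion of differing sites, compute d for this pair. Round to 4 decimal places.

The sequences differ at positions 6 (G/T), 20 (G/T).
p = 2/21 = 0.095238.
d = −0.75 · ln(1 − (4/3)·0.095238) = −0.75 · ln(0.873016) = −0.75 · (-0.135801) = 0.1019.

0.1019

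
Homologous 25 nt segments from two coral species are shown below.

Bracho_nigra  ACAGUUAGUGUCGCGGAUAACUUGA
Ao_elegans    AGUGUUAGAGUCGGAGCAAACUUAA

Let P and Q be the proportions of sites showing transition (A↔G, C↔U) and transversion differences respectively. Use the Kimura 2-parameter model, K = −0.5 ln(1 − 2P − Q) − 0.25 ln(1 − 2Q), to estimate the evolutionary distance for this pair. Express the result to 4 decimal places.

0.4189

Mismatches occur at site 2 (C→G, transversion), site 3 (A→U, transversion), site 9 (U→A, transversion), site 14 (C→G, transversion), site 15 (G→A, transition), site 17 (A→C, transversion), site 18 (U→A, transversion), site 24 (G→A, transition).
Of the 8 differences, 2 transitions and 6 transversions over 25 sites: P = 2/25 = 0.080000, Q = 6/25 = 0.240000.
d = −0.5·ln(0.600000) − 0.25·ln(0.520000) = −0.5·(-0.510826) − 0.25·(-0.653926) = 0.4189.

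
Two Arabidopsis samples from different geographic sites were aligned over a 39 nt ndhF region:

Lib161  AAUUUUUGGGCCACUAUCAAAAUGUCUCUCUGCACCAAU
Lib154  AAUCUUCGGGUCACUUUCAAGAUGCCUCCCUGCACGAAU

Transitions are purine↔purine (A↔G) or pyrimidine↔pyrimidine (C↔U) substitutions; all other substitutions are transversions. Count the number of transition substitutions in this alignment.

Differing sites — 4:U/C (Ti); 7:U/C (Ti); 11:C/U (Ti); 16:A/U (Tv); 21:A/G (Ti); 25:U/C (Ti); 29:U/C (Ti); 36:C/G (Tv).
Of the 8 differences, 6 transitions and 2 transversions, so the answer is 6.

6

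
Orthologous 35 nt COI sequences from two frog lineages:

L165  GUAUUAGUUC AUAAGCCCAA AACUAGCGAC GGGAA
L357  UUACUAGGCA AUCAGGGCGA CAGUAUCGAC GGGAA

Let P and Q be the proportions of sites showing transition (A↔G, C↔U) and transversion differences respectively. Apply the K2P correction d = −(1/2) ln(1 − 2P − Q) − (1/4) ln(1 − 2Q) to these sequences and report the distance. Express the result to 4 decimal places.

0.4603

Differing sites — 1:G/U (Tv); 4:U/C (Ti); 8:U/G (Tv); 9:U/C (Ti); 10:C/A (Tv); 13:A/C (Tv); 16:C/G (Tv); 17:C/G (Tv); 19:A/G (Ti); 21:A/C (Tv); 23:C/G (Tv); 26:G/U (Tv).
Of the 12 differences, 3 transitions and 9 transversions over 35 sites: P = 3/35 = 0.085714, Q = 9/35 = 0.257143.
d = −0.5·ln(0.571429) − 0.25·ln(0.485714) = −0.5·(-0.559615) − 0.25·(-0.722135) = 0.4603.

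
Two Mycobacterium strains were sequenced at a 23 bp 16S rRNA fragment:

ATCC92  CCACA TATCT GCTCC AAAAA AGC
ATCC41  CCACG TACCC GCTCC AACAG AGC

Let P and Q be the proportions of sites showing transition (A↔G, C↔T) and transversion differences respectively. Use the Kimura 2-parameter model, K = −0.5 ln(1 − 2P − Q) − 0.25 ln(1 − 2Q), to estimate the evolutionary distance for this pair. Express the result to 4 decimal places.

0.2710

The sequences differ at positions 5 (A/G, transition), 8 (T/C, transition), 10 (T/C, transition), 18 (A/C, transversion), 20 (A/G, transition).
Of the 5 differences, 4 transitions and 1 transversion over 23 sites: P = 4/23 = 0.173913, Q = 1/23 = 0.043478.
d = −0.5·ln(0.608696) − 0.25·ln(0.913044) = −0.5·(-0.496436) − 0.25·(-0.090971) = 0.2710.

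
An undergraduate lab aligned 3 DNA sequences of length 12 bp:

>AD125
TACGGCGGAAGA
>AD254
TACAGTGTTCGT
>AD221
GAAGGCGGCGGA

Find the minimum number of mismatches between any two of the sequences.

4

Pairwise Hamming distances:
  AD125 vs AD254: 6
  AD125 vs AD221: 4
  AD254 vs AD221: 8
The smallest is 4, between AD125 and AD221.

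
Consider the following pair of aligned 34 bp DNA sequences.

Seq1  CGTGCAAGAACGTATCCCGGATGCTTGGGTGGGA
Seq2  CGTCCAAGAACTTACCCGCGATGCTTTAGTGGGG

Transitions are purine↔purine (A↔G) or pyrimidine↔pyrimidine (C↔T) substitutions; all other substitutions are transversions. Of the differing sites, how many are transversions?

5

Mismatches occur at site 4 (G→C, transversion), site 12 (G→T, transversion), site 15 (T→C, transition), site 18 (C→G, transversion), site 19 (G→C, transversion), site 27 (G→T, transversion), site 28 (G→A, transition), site 34 (A→G, transition).
Of the 8 differences, 3 transitions and 5 transversions, so the answer is 5.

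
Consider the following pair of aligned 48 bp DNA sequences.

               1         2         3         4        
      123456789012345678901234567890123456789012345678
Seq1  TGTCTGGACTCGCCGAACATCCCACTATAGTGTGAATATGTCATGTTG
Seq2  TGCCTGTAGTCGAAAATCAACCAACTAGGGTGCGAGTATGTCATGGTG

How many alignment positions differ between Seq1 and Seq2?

Mismatches occur at site 3 (T/C), site 7 (G/T), site 9 (C/G), site 13 (C/A), site 14 (C/A), site 15 (G/A), site 17 (A/T), site 20 (T/A), site 23 (C/A), site 28 (T/G), site 29 (A/G), site 33 (T/C), site 36 (A/G), site 46 (T/G).
That gives 14 mismatches out of 48 aligned sites, so the Hamming distance is 14.

14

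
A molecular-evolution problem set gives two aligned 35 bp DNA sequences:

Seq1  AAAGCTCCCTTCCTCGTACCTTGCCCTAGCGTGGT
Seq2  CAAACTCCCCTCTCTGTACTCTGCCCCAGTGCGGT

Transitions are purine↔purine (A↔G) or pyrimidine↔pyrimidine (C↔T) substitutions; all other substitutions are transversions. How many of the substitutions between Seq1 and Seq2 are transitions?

10

The sequences differ at positions 1 (A/C, transversion), 4 (G/A, transition), 10 (T/C, transition), 13 (C/T, transition), 14 (T/C, transition), 15 (C/T, transition), 20 (C/T, transition), 21 (T/C, transition), 27 (T/C, transition), 30 (C/T, transition), 32 (T/C, transition).
Of the 11 differences, 10 transitions and 1 transversion, so the answer is 10.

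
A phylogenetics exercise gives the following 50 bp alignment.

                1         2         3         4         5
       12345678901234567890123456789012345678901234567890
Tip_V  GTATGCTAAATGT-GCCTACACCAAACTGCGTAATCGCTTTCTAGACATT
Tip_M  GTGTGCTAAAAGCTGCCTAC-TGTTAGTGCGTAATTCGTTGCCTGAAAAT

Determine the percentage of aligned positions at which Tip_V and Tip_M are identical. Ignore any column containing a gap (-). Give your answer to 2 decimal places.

66.67%

Excluding the 2 gap columns leaves 48 comparable sites.
The sequences differ at positions 3 (A/G), 11 (T/A), 13 (T/C), 22 (C/T), 23 (C/G), 24 (A/T), 25 (A/T), 27 (C/G), 36 (C/T), 37 (G/C), 38 (C/G), 41 (T/G), 43 (T/C), 44 (A/T), 47 (C/A), 49 (T/A).
32 of the 48 comparable sites match, so the percent identity is 32/48 × 100 = 66.67%.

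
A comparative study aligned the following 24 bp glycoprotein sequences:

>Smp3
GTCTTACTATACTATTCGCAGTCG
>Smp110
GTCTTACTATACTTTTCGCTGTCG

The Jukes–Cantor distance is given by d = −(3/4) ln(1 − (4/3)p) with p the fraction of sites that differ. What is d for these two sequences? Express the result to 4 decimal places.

Differing sites — 14:A/T; 20:A/T.
p = 2/24 = 0.083333.
d = −0.75 · ln(1 − (4/3)·0.083333) = −0.75 · ln(0.888889) = −0.75 · (-0.117783) = 0.0883.

0.0883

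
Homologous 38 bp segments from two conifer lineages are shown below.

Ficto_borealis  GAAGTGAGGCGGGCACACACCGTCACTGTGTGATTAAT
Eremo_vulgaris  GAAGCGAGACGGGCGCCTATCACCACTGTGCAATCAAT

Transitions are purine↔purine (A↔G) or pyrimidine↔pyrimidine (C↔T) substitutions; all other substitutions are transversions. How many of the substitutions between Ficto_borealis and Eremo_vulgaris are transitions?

10

Mismatches occur at site 5 (T/C, transition), site 9 (G/A, transition), site 15 (A/G, transition), site 17 (A/C, transversion), site 18 (C/T, transition), site 20 (C/T, transition), site 22 (G/A, transition), site 23 (T/C, transition), site 31 (T/C, transition), site 32 (G/A, transition), site 35 (T/C, transition).
Of the 11 differences, 10 transitions and 1 transversion, so the answer is 10.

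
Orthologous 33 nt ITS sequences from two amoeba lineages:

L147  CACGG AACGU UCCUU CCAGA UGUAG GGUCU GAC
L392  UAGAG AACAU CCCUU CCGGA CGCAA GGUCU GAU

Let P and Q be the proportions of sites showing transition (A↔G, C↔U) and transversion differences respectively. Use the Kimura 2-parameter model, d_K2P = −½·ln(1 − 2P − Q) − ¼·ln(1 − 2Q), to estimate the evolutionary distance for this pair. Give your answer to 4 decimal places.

0.4444

Mismatches occur at site 1 (C/U, transition), site 3 (C/G, transversion), site 4 (G/A, transition), site 9 (G/A, transition), site 11 (U/C, transition), site 18 (A/G, transition), site 21 (U/C, transition), site 23 (U/C, transition), site 25 (G/A, transition), site 33 (C/U, transition).
Of the 10 differences, 9 transitions and 1 transversion over 33 sites: P = 9/33 = 0.272727, Q = 1/33 = 0.030303.
d = −0.5·ln(0.424243) − 0.25·ln(0.939394) = −0.5·(-0.857449) − 0.25·(-0.062520) = 0.4444.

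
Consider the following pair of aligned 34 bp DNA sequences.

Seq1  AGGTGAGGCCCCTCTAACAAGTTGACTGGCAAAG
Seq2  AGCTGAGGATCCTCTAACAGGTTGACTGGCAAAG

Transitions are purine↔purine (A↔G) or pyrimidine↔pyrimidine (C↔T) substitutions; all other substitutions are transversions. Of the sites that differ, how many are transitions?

2

Differing sites — 3:G/C (Tv); 9:C/A (Tv); 10:C/T (Ti); 20:A/G (Ti).
Of the 4 differences, 2 transitions and 2 transversions, so the answer is 2.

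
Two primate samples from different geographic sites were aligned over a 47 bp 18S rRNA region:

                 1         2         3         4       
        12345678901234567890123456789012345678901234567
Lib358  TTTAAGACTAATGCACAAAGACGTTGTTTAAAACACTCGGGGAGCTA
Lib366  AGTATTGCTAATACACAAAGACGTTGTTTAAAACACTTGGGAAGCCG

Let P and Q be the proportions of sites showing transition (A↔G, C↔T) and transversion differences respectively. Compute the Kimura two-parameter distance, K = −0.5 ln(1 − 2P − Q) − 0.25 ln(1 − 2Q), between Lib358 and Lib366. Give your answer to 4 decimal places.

Mismatches occur at site 1 (T/A, transversion), site 2 (T/G, transversion), site 5 (A/T, transversion), site 6 (G/T, transversion), site 7 (A/G, transition), site 13 (G/A, transition), site 38 (C/T, transition), site 42 (G/A, transition), site 46 (T/C, transition), site 47 (A/G, transition).
Of the 10 differences, 6 transitions and 4 transversions over 47 sites: P = 6/47 = 0.127660, Q = 4/47 = 0.085106.
d = −0.5·ln(0.659574) − 0.25·ln(0.829788) = −0.5·(-0.416161) − 0.25·(-0.186585) = 0.2547.

0.2547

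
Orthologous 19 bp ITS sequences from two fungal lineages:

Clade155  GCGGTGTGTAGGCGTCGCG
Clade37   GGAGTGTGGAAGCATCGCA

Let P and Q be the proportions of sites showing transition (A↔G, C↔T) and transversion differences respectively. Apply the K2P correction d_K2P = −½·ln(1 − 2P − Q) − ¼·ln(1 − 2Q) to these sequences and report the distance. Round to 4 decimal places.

The sequences differ at positions 2 (C/G, transversion), 3 (G/A, transition), 9 (T/G, transversion), 11 (G/A, transition), 14 (G/A, transition), 19 (G/A, transition).
Of the 6 differences, 4 transitions and 2 transversions over 19 sites: P = 4/19 = 0.210526, Q = 2/19 = 0.105263.
d = −0.5·ln(0.473685) − 0.25·ln(0.789474) = −0.5·(-0.747213) − 0.25·(-0.236388) = 0.4327.

0.4327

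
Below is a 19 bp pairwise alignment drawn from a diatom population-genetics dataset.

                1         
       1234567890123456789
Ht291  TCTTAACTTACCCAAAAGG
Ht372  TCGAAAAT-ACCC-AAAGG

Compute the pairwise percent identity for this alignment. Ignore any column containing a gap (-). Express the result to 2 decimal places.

82.35%

Excluding the 2 gap columns leaves 17 comparable sites.
Differing sites — 3:T/G; 4:T/A; 7:C/A.
14 of the 17 comparable sites match, so the percent identity is 14/17 × 100 = 82.35%.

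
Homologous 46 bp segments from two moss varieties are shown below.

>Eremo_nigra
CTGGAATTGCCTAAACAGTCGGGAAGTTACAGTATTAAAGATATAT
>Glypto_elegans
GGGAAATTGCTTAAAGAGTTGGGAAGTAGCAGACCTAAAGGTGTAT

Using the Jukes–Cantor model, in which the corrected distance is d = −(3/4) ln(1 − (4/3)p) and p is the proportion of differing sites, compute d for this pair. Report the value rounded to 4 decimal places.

0.3547

The sequences differ at positions 1 (C/G), 2 (T/G), 4 (G/A), 11 (C/T), 16 (C/G), 20 (C/T), 28 (T/A), 29 (A/G), 33 (T/A), 34 (A/C), 35 (T/C), 41 (A/G), 43 (A/G).
p = 13/46 = 0.282609.
d = −0.75 · ln(1 − (4/3)·0.282609) = −0.75 · ln(0.623188) = −0.75 · (-0.472907) = 0.3547.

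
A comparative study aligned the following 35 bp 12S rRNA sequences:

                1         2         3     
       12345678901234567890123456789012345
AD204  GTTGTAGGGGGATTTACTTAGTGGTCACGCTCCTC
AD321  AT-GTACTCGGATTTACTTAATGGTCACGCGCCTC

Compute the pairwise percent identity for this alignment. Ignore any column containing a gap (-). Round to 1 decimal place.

Excluding the 1 gap column leaves 34 comparable sites.
The sequences differ at positions 1 (G/A), 7 (G/C), 8 (G/T), 9 (G/C), 21 (G/A), 31 (T/G).
28 of the 34 comparable sites match, so the percent identity is 28/34 × 100 = 82.4%.

82.4%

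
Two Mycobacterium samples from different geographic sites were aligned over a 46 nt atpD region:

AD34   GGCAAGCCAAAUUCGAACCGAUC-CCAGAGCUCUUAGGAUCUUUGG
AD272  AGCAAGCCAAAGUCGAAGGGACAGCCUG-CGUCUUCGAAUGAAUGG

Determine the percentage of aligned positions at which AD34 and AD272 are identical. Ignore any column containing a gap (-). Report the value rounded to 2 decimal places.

Excluding the 2 gap columns leaves 44 comparable sites.
Mismatches occur at site 1 (G→A), site 12 (U→G), site 18 (C→G), site 19 (C→G), site 22 (U→C), site 23 (C→A), site 27 (A→U), site 30 (G→C), site 31 (C→G), site 36 (A→C), site 38 (G→A), site 41 (C→G), site 42 (U→A), site 43 (U→A).
30 of the 44 comparable sites match, so the percent identity is 30/44 × 100 = 68.18%.

68.18%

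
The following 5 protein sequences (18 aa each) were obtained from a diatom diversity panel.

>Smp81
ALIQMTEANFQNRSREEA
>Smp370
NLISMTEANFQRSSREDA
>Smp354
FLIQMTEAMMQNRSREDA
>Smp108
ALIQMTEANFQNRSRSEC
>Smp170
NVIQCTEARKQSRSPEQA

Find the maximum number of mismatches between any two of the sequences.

10

Pairwise Hamming distances:
  Smp81 vs Smp370: 5
  Smp81 vs Smp354: 4
  Smp81 vs Smp108: 2
  Smp81 vs Smp170: 8
  Smp370 vs Smp354: 6
  Smp370 vs Smp108: 7
  Smp370 vs Smp170: 9
  Smp354 vs Smp108: 6
  Smp354 vs Smp170: 8
  Smp108 vs Smp170: 10
The largest is 10, between Smp108 and Smp170.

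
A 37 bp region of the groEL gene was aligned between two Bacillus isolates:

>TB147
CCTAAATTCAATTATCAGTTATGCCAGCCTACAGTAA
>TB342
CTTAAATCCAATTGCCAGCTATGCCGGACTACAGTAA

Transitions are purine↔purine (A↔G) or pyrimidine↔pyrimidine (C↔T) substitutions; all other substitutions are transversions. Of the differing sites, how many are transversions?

Mismatches occur at site 2 (C↔T, transition), site 8 (T↔C, transition), site 14 (A↔G, transition), site 15 (T↔C, transition), site 19 (T↔C, transition), site 26 (A↔G, transition), site 28 (C↔A, transversion).
Of the 7 differences, 6 transitions and 1 transversion, so the answer is 1.

1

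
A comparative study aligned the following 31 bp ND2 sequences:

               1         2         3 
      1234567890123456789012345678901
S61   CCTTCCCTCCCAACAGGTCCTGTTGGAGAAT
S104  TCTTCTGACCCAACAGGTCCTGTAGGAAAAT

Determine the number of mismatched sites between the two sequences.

6

Differing sites — 1:C/T; 6:C/T; 7:C/G; 8:T/A; 24:T/A; 28:G/A.
That gives 6 mismatches out of 31 aligned sites, so the Hamming distance is 6.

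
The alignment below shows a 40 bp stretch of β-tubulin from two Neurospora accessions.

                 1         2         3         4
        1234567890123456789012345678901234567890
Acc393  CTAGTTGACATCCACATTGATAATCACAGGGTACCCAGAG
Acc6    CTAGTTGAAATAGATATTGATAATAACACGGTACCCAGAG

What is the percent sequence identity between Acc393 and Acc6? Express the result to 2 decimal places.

Differing sites — 9:C/A; 12:C/A; 13:C/G; 15:C/T; 25:C/A; 29:G/C.
34 of the 40 sites match, so the percent identity is 34/40 × 100 = 85.00%.

85.00%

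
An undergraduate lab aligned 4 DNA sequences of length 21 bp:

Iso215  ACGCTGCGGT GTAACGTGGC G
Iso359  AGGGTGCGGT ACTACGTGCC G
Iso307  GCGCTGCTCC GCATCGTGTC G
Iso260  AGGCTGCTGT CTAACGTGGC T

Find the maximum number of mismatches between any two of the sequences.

Pairwise Hamming distances:
  Iso215 vs Iso359: 6
  Iso215 vs Iso307: 7
  Iso215 vs Iso260: 4
  Iso359 vs Iso307: 10
  Iso359 vs Iso260: 7
  Iso307 vs Iso260: 9
The largest is 10, between Iso359 and Iso307.

10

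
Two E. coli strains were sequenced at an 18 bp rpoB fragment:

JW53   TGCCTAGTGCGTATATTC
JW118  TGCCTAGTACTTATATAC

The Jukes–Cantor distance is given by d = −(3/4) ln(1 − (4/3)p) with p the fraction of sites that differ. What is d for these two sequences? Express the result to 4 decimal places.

Differing sites — 9:G/A; 11:G/T; 17:T/A.
p = 3/18 = 0.166667.
d = −0.75 · ln(1 − (4/3)·0.166667) = −0.75 · ln(0.777777) = −0.75 · (-0.251315) = 0.1885.

0.1885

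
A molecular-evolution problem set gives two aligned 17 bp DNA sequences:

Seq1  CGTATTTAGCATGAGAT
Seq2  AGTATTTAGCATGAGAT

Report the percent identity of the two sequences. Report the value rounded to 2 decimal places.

94.12%

The sequences differ at position 1 (C/A).
16 of the 17 sites match, so the percent identity is 16/17 × 100 = 94.12%.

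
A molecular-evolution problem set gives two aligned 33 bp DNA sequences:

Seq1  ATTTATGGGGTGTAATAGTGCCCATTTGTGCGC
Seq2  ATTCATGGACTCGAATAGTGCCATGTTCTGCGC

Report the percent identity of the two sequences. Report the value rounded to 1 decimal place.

72.7%

The sequences differ at positions 4 (T/C), 9 (G/A), 10 (G/C), 12 (G/C), 13 (T/G), 23 (C/A), 24 (A/T), 25 (T/G), 28 (G/C).
24 of the 33 sites match, so the percent identity is 24/33 × 100 = 72.7%.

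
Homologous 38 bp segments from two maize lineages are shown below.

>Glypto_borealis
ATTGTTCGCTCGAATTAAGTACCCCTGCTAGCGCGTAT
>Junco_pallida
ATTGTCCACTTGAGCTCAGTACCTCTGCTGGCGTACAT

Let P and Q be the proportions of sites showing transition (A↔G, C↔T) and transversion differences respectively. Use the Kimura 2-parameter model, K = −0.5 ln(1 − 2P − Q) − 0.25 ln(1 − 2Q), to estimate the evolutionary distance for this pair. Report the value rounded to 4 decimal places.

Differing sites — 6:T/C (Ti); 8:G/A (Ti); 11:C/T (Ti); 14:A/G (Ti); 15:T/C (Ti); 17:A/C (Tv); 24:C/T (Ti); 30:A/G (Ti); 34:C/T (Ti); 35:G/A (Ti); 36:T/C (Ti).
Of the 11 differences, 10 transitions and 1 transversion over 38 sites: P = 10/38 = 0.263158, Q = 1/38 = 0.026316.
d = −0.5·ln(0.447368) − 0.25·ln(0.947368) = −0.5·(-0.804374) − 0.25·(-0.054068) = 0.4157.

0.4157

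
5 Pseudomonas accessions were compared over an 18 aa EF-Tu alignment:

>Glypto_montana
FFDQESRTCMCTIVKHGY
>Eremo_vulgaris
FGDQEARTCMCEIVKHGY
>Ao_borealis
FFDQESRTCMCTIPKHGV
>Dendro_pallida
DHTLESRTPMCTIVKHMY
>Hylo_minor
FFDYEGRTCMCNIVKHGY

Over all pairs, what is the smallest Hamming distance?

Pairwise Hamming distances:
  Glypto_montana vs Eremo_vulgaris: 3
  Glypto_montana vs Ao_borealis: 2
  Glypto_montana vs Dendro_pallida: 6
  Glypto_montana vs Hylo_minor: 3
  Eremo_vulgaris vs Ao_borealis: 5
  Eremo_vulgaris vs Dendro_pallida: 8
  Eremo_vulgaris vs Hylo_minor: 4
  Ao_borealis vs Dendro_pallida: 8
  Ao_borealis vs Hylo_minor: 5
  Dendro_pallida vs Hylo_minor: 8
The smallest is 2, between Glypto_montana and Ao_borealis.

2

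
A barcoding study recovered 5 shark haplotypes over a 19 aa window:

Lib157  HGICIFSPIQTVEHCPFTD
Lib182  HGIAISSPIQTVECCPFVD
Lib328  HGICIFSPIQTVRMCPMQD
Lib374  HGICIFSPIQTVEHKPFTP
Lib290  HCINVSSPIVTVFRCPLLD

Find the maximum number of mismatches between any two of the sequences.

Pairwise Hamming distances:
  Lib157 vs Lib182: 4
  Lib157 vs Lib328: 4
  Lib157 vs Lib374: 2
  Lib157 vs Lib290: 9
  Lib182 vs Lib328: 6
  Lib182 vs Lib374: 6
  Lib182 vs Lib290: 8
  Lib328 vs Lib374: 6
  Lib328 vs Lib290: 9
  Lib374 vs Lib290: 11
The largest is 11, between Lib374 and Lib290.

11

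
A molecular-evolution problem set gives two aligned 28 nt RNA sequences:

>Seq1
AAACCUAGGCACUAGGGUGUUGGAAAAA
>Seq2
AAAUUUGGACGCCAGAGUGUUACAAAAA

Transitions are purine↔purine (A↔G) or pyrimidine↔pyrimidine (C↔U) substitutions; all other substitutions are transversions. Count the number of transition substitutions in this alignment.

8

Mismatches occur at site 4 (C↔U, transition), site 5 (C↔U, transition), site 7 (A↔G, transition), site 9 (G↔A, transition), site 11 (A↔G, transition), site 13 (U↔C, transition), site 16 (G↔A, transition), site 22 (G↔A, transition), site 23 (G↔C, transversion).
Of the 9 differences, 8 transitions and 1 transversion, so the answer is 8.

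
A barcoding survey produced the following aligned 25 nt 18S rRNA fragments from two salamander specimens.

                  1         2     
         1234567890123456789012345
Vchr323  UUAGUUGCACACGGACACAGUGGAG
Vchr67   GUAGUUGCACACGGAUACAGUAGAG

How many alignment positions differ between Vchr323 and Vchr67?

3

Mismatches occur at site 1 (U↔G), site 16 (C↔U), site 22 (G↔A).
That gives 3 mismatches out of 25 aligned sites, so the Hamming distance is 3.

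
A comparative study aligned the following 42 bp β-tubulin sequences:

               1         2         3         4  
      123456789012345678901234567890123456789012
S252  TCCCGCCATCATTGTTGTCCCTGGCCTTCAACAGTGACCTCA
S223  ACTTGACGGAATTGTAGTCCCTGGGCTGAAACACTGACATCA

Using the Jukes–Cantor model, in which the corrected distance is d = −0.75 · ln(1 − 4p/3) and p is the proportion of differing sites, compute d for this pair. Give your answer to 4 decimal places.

Differing sites — 1:T/A; 3:C/T; 4:C/T; 6:C/A; 8:A/G; 9:T/G; 10:C/A; 16:T/A; 25:C/G; 28:T/G; 29:C/A; 34:G/C; 39:C/A.
p = 13/42 = 0.309524.
d = −0.75 · ln(1 − (4/3)·0.309524) = −0.75 · ln(0.587301) = −0.75 · (-0.532218) = 0.3992.

0.3992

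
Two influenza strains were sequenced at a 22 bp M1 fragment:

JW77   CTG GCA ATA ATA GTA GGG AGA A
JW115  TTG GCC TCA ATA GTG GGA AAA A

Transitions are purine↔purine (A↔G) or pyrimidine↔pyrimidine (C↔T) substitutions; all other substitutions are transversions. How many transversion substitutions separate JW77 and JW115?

Mismatches occur at site 1 (C/T, transition), site 6 (A/C, transversion), site 7 (A/T, transversion), site 8 (T/C, transition), site 15 (A/G, transition), site 18 (G/A, transition), site 20 (G/A, transition).
Of the 7 differences, 5 transitions and 2 transversions, so the answer is 2.

2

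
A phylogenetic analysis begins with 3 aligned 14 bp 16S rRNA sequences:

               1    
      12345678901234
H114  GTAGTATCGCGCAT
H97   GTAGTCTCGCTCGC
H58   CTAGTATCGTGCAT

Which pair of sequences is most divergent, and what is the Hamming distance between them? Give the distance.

Pairwise Hamming distances:
  H114 vs H97: 4
  H114 vs H58: 2
  H97 vs H58: 6
The largest is 6, between H97 and H58.

6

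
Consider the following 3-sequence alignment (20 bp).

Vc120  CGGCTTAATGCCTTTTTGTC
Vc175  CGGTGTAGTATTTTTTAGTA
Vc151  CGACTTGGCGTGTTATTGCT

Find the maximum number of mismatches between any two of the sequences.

Pairwise Hamming distances:
  Vc120 vs Vc175: 8
  Vc120 vs Vc151: 9
  Vc175 vs Vc151: 11
The largest is 11, between Vc175 and Vc151.

11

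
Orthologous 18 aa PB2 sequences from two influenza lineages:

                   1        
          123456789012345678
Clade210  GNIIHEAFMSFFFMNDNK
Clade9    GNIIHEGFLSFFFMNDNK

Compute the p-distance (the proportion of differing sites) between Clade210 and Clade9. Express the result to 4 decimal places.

0.1111

The sequences differ at positions 7 (A/G), 9 (M/L).
There are 2 differences over 18 sites, so p = 2/18 = 0.1111.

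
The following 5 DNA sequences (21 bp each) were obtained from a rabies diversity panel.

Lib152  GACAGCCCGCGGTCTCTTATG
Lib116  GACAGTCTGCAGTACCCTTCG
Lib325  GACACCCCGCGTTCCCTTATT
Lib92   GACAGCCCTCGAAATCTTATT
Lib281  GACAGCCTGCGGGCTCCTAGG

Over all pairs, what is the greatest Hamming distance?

Pairwise Hamming distances:
  Lib152 vs Lib116: 8
  Lib152 vs Lib325: 4
  Lib152 vs Lib92: 5
  Lib152 vs Lib281: 4
  Lib116 vs Lib325: 10
  Lib116 vs Lib92: 11
  Lib116 vs Lib281: 7
  Lib325 vs Lib92: 6
  Lib325 vs Lib281: 8
  Lib92 vs Lib281: 8
The largest is 11, between Lib116 and Lib92.

11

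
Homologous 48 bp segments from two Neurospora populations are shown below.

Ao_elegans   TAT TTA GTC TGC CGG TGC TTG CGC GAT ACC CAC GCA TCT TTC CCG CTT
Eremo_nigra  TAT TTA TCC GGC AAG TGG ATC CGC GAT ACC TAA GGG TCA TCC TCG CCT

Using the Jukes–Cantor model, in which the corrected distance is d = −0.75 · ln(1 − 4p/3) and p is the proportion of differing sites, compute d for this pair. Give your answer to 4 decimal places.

Differing sites — 7:G/T; 8:T/C; 10:T/G; 13:C/A; 14:G/A; 18:C/G; 19:T/A; 21:G/C; 31:C/T; 33:C/A; 35:C/G; 36:A/G; 39:T/A; 41:T/C; 43:C/T; 47:T/C.
p = 16/48 = 0.333333.
d = −0.75 · ln(1 − (4/3)·0.333333) = −0.75 · ln(0.555556) = −0.75 · (-0.587786) = 0.4408.

0.4408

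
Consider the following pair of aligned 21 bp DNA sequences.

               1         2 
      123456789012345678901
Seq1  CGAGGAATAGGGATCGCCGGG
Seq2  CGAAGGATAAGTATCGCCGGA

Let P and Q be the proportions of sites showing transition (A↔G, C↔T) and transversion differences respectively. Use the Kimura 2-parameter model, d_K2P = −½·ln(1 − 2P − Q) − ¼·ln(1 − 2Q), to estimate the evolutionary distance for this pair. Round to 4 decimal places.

Differing sites — 4:G/A (Ti); 6:A/G (Ti); 10:G/A (Ti); 12:G/T (Tv); 21:G/A (Ti).
Of the 5 differences, 4 transitions and 1 transversion over 21 sites: P = 4/21 = 0.190476, Q = 1/21 = 0.047619.
d = −0.5·ln(0.571429) − 0.25·ln(0.904762) = −0.5·(-0.559615) − 0.25·(-0.100083) = 0.3048.

0.3048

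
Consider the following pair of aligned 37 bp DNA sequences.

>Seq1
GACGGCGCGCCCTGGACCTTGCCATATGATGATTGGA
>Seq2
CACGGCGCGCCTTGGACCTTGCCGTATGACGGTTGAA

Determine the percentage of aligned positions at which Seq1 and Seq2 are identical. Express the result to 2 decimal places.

83.78%

Mismatches occur at site 1 (G↔C), site 12 (C↔T), site 24 (A↔G), site 30 (T↔C), site 32 (A↔G), site 36 (G↔A).
31 of the 37 sites match, so the percent identity is 31/37 × 100 = 83.78%.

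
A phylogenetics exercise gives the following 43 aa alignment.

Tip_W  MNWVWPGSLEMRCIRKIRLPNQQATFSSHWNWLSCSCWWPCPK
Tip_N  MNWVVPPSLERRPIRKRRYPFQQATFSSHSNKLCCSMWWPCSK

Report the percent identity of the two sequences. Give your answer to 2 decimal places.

Mismatches occur at site 5 (W→V), site 7 (G→P), site 11 (M→R), site 13 (C→P), site 17 (I→R), site 19 (L→Y), site 21 (N→F), site 30 (W→S), site 32 (W→K), site 34 (S→C), site 37 (C→M), site 42 (P→S).
31 of the 43 sites match, so the percent identity is 31/43 × 100 = 72.09%.

72.09%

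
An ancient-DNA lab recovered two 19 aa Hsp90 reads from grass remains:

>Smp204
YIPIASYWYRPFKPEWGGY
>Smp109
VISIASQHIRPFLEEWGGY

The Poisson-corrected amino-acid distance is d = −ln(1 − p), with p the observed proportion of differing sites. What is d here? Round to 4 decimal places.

0.4595

The sequences differ at positions 1 (Y/V), 3 (P/S), 7 (Y/Q), 8 (W/H), 9 (Y/I), 13 (K/L), 14 (P/E).
p = 7/19 = 0.368421.
d = −ln(1 − 0.368421) = −ln(0.631579) = 0.4595.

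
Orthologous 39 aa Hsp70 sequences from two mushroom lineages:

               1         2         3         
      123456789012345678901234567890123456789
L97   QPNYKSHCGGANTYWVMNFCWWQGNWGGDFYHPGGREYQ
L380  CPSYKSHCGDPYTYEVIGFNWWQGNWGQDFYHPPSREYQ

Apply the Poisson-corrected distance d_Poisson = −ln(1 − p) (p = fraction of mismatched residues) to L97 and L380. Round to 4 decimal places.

Differing sites — 1:Q/C; 3:N/S; 10:G/D; 11:A/P; 12:N/Y; 15:W/E; 17:M/I; 18:N/G; 20:C/N; 28:G/Q; 34:G/P; 35:G/S.
p = 12/39 = 0.307692.
d = −ln(1 − 0.307692) = −ln(0.692308) = 0.3677.

0.3677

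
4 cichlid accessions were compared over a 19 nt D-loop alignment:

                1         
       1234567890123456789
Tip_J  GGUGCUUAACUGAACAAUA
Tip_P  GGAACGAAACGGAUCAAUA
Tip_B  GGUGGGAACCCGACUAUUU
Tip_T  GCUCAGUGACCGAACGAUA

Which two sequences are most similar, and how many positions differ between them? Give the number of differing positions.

6

Pairwise Hamming distances:
  Tip_J vs Tip_P: 6
  Tip_J vs Tip_B: 9
  Tip_J vs Tip_T: 7
  Tip_P vs Tip_B: 9
  Tip_P vs Tip_T: 9
  Tip_B vs Tip_T: 11
The smallest is 6, between Tip_J and Tip_P.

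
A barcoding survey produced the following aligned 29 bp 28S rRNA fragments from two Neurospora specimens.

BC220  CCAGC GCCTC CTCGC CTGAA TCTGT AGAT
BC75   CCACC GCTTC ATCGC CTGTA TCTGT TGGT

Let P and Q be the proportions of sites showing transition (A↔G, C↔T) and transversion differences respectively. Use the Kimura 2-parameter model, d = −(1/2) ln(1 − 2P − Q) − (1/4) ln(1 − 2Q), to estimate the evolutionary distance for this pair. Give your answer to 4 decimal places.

0.2421

Differing sites — 4:G/C (Tv); 8:C/T (Ti); 11:C/A (Tv); 19:A/T (Tv); 26:A/T (Tv); 28:A/G (Ti).
Of the 6 differences, 2 transitions and 4 transversions over 29 sites: P = 2/29 = 0.068966, Q = 4/29 = 0.137931.
d = −0.5·ln(0.724137) − 0.25·ln(0.724138) = −0.5·(-0.322775) − 0.25·(-0.322773) = 0.2421.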